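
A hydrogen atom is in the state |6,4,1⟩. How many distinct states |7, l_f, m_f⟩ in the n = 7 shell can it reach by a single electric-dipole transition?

6

E1 requires Δl = ±1, so l_f ∈ {3, 5}; with 0 ≤ l_f ≤ n_f−1 = 6, the allowed l_f values are {3, 5}.
For l_f = 3: m_f ∈ {m_i−1, m_i, m_i+1} ∩ [−3, 3] = {0, 1, 2} → 3 states.
For l_f = 5: m_f ∈ {m_i−1, m_i, m_i+1} ∩ [−5, 5] = {0, 1, 2} → 3 states.
Total: 6.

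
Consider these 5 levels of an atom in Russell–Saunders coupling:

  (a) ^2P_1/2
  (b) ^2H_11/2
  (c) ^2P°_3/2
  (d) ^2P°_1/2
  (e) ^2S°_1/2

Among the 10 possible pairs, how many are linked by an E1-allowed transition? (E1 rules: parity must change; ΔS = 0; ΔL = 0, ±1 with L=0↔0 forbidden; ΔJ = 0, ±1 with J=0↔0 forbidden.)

(a)–(b): forbidden (parity, ΔL, ΔJ).
(a)–(c): allowed.
(a)–(d): allowed.
(a)–(e): allowed.
(b)–(c): forbidden (ΔL, ΔJ).
(b)–(d): forbidden (ΔL, ΔJ).
(b)–(e): forbidden (ΔL, ΔJ).
(c)–(d): forbidden (parity).
(c)–(e): forbidden (parity).
(d)–(e): forbidden (parity).
Allowed pairs: 3 of 10.

3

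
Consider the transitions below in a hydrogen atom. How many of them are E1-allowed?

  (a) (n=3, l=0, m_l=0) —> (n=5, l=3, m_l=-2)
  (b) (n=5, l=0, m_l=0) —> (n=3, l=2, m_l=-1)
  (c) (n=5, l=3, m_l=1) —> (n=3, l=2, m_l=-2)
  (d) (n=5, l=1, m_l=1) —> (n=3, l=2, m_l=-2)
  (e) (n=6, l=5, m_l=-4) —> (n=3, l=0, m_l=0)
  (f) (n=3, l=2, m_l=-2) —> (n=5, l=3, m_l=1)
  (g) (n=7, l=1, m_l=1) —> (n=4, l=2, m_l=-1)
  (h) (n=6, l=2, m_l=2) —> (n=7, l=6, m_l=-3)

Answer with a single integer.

(a) forbidden — Δl = +3 (E1 requires Δl = ±1); Δm_l = -2 (E1 requires Δm_l = 0, ±1)
(b) forbidden — Δl = +2 (E1 requires Δl = ±1)
(c) forbidden — Δm_l = -3 (E1 requires Δm_l = 0, ±1)
(d) forbidden — Δm_l = -3 (E1 requires Δm_l = 0, ±1)
(e) forbidden — Δl = -5 (E1 requires Δl = ±1); Δm_l = +4 (E1 requires Δm_l = 0, ±1)
(f) forbidden — Δm_l = +3 (E1 requires Δm_l = 0, ±1)
(g) forbidden — Δm_l = -2 (E1 requires Δm_l = 0, ±1)
(h) forbidden — Δl = +4 (E1 requires Δl = ±1); Δm_l = -5 (E1 requires Δm_l = 0, ±1)
Total allowed: 0 of 8.

0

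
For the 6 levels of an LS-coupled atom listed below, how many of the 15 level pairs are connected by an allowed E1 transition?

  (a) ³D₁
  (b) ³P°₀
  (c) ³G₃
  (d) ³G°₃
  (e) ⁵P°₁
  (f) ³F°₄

3

(a)–(b): allowed.
(a)–(c): forbidden (parity, ΔL, ΔJ).
(a)–(d): forbidden (ΔL, ΔJ).
(a)–(e): forbidden (ΔS).
(a)–(f): forbidden (ΔJ).
(b)–(c): forbidden (ΔL, ΔJ).
(b)–(d): forbidden (parity, ΔL, ΔJ).
(b)–(e): forbidden (parity, ΔS).
(b)–(f): forbidden (parity, ΔL, ΔJ).
(c)–(d): allowed.
(c)–(e): forbidden (ΔS, ΔL, ΔJ).
(c)–(f): allowed.
(d)–(e): forbidden (parity, ΔS, ΔL, ΔJ).
(d)–(f): forbidden (parity).
(e)–(f): forbidden (parity, ΔS, ΔL, ΔJ).
Allowed pairs: 3 of 15.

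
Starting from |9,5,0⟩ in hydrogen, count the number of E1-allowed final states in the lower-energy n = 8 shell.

6

E1 requires Δl = ±1, so l_f ∈ {4, 6}; with 0 ≤ l_f ≤ n_f−1 = 7, the allowed l_f values are {4, 6}.
For l_f = 4: m_f ∈ {m_i−1, m_i, m_i+1} ∩ [−4, 4] = {-1, 0, 1} → 3 states.
For l_f = 6: m_f ∈ {m_i−1, m_i, m_i+1} ∩ [−6, 6] = {-1, 0, 1} → 3 states.
Total: 6.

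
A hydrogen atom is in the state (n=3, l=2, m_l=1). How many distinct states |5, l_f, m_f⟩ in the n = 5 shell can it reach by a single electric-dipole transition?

E1 requires Δl = ±1, so l_f ∈ {1, 3}; with 0 ≤ l_f ≤ n_f−1 = 4, the allowed l_f values are {1, 3}.
For l_f = 1: m_f ∈ {m_i−1, m_i, m_i+1} ∩ [−1, 1] = {0, 1} → 2 states.
For l_f = 3: m_f ∈ {m_i−1, m_i, m_i+1} ∩ [−3, 3] = {0, 1, 2} → 3 states.
Total: 5.

5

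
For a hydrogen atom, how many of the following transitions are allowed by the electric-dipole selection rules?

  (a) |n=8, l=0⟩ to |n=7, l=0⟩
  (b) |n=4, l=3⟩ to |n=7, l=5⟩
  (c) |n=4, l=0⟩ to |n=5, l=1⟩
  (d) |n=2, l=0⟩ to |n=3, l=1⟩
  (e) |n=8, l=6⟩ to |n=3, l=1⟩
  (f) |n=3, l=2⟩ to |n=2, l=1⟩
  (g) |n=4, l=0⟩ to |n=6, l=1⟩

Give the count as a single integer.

4

(a) forbidden — Δl = +0 (E1 requires Δl = ±1)
(b) forbidden — Δl = +2 (E1 requires Δl = ±1)
(c) allowed
(d) allowed
(e) forbidden — Δl = -5 (E1 requires Δl = ±1)
(f) allowed
(g) allowed
Total allowed: 4 of 7.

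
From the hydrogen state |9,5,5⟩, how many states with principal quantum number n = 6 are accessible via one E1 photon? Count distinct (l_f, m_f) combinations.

1

E1 requires Δl = ±1, so l_f ∈ {4, 6}; with 0 ≤ l_f ≤ n_f−1 = 5, the allowed l_f values are {4}.
For l_f = 4: m_f ∈ {m_i−1, m_i, m_i+1} ∩ [−4, 4] = {4} → 1 state.
Total: 1.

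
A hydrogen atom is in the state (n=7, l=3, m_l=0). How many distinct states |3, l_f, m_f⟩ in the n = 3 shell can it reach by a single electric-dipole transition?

E1 requires Δl = ±1, so l_f ∈ {2, 4}; with 0 ≤ l_f ≤ n_f−1 = 2, the allowed l_f values are {2}.
For l_f = 2: m_f ∈ {m_i−1, m_i, m_i+1} ∩ [−2, 2] = {-1, 0, 1} → 3 states.
Total: 3.

3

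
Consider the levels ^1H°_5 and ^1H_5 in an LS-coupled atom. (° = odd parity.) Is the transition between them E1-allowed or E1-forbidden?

Reading off the term symbols: S 0→0, L 5→5, J 5→5, parity odd→even.
Parity must change: odd → even — ok.
ΔS = 0: S: 0 → 0 — ok.
ΔL = 0, ±1 (not L=0↔0): L: 5 → 5, ΔL = +0 — ok.
ΔJ = 0, ±1 (not J=0↔0): J: 5 → 5, ΔJ = +0 — ok.
All four E1 rules are satisfied.

allowed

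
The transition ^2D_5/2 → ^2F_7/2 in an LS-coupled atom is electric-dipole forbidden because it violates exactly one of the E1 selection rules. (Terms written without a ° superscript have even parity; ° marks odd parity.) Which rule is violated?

parity

ΔJ = 0, ±1 (not J=0↔0): J: 5/2 → 7/2, ΔJ = +1 — ok.
ΔL = 0, ±1 (not L=0↔0): L: 2 → 3, ΔL = +1 — ok.
Parity must change: even → even — fails.
ΔS = 0: S: 1/2 → 1/2 — ok.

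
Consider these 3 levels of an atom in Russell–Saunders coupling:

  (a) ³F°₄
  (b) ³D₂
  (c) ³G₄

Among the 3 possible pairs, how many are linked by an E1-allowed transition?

(a)–(b): forbidden (ΔJ).
(a)–(c): allowed.
(b)–(c): forbidden (parity, ΔL, ΔJ).
Allowed pairs: 1 of 3.

1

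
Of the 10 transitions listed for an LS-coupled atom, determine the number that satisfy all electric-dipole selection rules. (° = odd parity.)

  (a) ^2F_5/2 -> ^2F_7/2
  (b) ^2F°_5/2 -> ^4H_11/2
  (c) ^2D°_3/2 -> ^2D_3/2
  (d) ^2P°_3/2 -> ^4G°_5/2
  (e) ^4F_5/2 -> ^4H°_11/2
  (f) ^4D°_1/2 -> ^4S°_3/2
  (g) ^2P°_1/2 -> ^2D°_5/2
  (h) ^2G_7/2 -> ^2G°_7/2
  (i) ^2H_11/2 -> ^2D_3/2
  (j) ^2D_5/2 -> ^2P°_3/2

3

(a) forbidden (parity fails)
(b) forbidden (ΔS, ΔL, ΔJ fail)
(c) allowed
(d) forbidden (parity, ΔS, ΔL fail)
(e) forbidden (ΔL, ΔJ fail)
(f) forbidden (parity, ΔL fail)
(g) forbidden (parity, ΔJ fail)
(h) allowed
(i) forbidden (parity, ΔL, ΔJ fail)
(j) allowed
Total allowed: 3 of 10.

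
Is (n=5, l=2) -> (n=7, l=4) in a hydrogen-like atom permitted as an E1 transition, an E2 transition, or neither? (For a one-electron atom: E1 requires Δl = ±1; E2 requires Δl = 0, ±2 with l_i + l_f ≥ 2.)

Δl = 4 − 2 = +2; l_i + l_f = 6.
E1 (Δl = ±1): not satisfied.
E2 (Δl = 0,±2, l_i+l_f ≥ 2): satisfied.

E2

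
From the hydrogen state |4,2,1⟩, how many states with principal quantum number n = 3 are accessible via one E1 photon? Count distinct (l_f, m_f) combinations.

E1 requires Δl = ±1, so l_f ∈ {1, 3}; with 0 ≤ l_f ≤ n_f−1 = 2, the allowed l_f values are {1}.
For l_f = 1: m_f ∈ {m_i−1, m_i, m_i+1} ∩ [−1, 1] = {0, 1} → 2 states.
Total: 2.

2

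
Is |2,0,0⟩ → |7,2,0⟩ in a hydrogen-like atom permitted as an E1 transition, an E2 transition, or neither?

E2

Δl = 2 − 0 = +2; l_i + l_f = 2.
Δm_l = +0.
E1 (Δl = ±1, |Δm_l| ≤ 1): not satisfied.
E2 (Δl = 0,±2, l_i+l_f ≥ 2, |Δm_l| ≤ 2): satisfied.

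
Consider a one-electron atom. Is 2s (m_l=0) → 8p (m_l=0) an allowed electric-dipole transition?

Δl = 1 − 0 = +1; the E1 rule Δl = ±1 is ok.
Δm_l = 0 − (0) = +0. E1 requires Δm_l = 0, ±1: ok.
All E1 selection rules are satisfied.

allowed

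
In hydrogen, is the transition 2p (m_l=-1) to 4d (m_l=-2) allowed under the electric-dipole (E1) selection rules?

allowed

Δl = 2 − 1 = +1; the E1 rule Δl = ±1 is satisfied.
m_l: -1 → -2 (Δm_l = -1). |Δm_l| ≤ 1 satisfied.
All E1 selection rules are satisfied.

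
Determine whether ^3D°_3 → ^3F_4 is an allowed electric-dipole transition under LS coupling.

ΔJ = 0, ±1 (not J=0↔0): J: 3 → 4, ΔJ = +1 — ok.
ΔS = 0: S: 1 → 1 — ok.
Parity must change: odd → even — ok.
ΔL = 0, ±1 (not L=0↔0): L: 2 → 3, ΔL = +1 — ok.
All four E1 rules are satisfied.

allowed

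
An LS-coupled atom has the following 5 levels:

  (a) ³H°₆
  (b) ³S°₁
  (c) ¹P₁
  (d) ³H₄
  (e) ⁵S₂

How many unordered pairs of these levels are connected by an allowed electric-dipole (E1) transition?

(a)–(b): forbidden (parity, ΔL, ΔJ).
(a)–(c): forbidden (ΔS, ΔL, ΔJ).
(a)–(d): forbidden (ΔJ).
(a)–(e): forbidden (ΔS, ΔL, ΔJ).
(b)–(c): forbidden (ΔS).
(b)–(d): forbidden (ΔL, ΔJ).
(b)–(e): forbidden (ΔS, ΔL).
(c)–(d): forbidden (parity, ΔS, ΔL, ΔJ).
(c)–(e): forbidden (parity, ΔS).
(d)–(e): forbidden (parity, ΔS, ΔL, ΔJ).
Allowed pairs: 0 of 10.

0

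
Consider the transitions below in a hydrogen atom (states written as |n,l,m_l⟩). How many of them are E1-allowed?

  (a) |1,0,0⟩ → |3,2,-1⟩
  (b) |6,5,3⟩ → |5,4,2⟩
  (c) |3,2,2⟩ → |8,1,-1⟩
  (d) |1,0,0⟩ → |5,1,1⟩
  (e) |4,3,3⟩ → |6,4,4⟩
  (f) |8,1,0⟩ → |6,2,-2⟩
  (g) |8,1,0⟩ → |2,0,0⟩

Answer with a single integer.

(a) forbidden — Δl = +2 (E1 requires Δl = ±1)
(b) allowed
(c) forbidden — Δm_l = -3 (E1 requires Δm_l = 0, ±1)
(d) allowed
(e) allowed
(f) forbidden — Δm_l = -2 (E1 requires Δm_l = 0, ±1)
(g) allowed
Total allowed: 4 of 7.

4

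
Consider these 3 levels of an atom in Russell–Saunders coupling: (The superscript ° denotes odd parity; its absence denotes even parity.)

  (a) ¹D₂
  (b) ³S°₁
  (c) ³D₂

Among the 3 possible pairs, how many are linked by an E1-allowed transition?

0

(a)–(b): forbidden (ΔS, ΔL).
(a)–(c): forbidden (parity, ΔS).
(b)–(c): forbidden (ΔL).
Allowed pairs: 0 of 3.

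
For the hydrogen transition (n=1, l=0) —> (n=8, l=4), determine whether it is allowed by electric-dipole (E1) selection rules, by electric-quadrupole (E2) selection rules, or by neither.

Δl = 4 − 0 = +4; l_i + l_f = 4.
E1 (Δl = ±1): not satisfied.
E2 (Δl = 0,±2, l_i+l_f ≥ 2): not satisfied.

neither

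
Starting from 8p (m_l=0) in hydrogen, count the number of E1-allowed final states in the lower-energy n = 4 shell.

E1 requires Δl = ±1, so l_f ∈ {0, 2}; with 0 ≤ l_f ≤ n_f−1 = 3, the allowed l_f values are {0, 2}.
For l_f = 0: m_f ∈ {m_i−1, m_i, m_i+1} ∩ [−0, 0] = {0} → 1 state.
For l_f = 2: m_f ∈ {m_i−1, m_i, m_i+1} ∩ [−2, 2] = {-1, 0, 1} → 3 states.
Total: 4.

4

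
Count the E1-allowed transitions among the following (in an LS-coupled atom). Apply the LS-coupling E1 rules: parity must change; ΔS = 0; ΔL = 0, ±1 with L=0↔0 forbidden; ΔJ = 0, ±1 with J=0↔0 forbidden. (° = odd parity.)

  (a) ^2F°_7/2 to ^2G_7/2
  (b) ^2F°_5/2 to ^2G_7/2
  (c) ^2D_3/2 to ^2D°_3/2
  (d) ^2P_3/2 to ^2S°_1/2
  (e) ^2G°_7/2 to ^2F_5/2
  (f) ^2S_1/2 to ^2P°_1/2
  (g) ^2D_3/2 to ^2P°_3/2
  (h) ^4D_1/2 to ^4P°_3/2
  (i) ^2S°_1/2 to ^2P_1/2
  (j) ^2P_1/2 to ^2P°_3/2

(a) allowed
(b) allowed
(c) allowed
(d) allowed
(e) allowed
(f) allowed
(g) allowed
(h) allowed
(i) allowed
(j) allowed
Total allowed: 10 of 10.

10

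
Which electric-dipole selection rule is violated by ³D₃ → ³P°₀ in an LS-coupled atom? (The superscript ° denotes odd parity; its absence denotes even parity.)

ΔS = 0: S: 1 → 1 — ok.
ΔJ = 0, ±1 (not J=0↔0): J: 3 → 0, ΔJ = -3 — fails.
Parity must change: even → odd — ok.
ΔL = 0, ±1 (not L=0↔0): L: 2 → 1, ΔL = -1 — ok.

the ΔJ = 0, ±1 rule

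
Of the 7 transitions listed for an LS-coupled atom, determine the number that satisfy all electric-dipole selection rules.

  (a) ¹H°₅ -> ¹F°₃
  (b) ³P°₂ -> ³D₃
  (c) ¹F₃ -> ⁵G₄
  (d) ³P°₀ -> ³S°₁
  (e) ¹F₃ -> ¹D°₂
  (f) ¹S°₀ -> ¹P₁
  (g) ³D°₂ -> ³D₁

(a) forbidden (parity, ΔL, ΔJ fail)
(b) allowed
(c) forbidden (parity, ΔS fail)
(d) forbidden (parity fails)
(e) allowed
(f) allowed
(g) allowed
Total allowed: 4 of 7.

4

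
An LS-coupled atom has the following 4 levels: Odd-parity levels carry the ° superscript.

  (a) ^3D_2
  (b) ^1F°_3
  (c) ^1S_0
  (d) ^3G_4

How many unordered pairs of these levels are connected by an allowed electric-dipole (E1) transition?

(a)–(b): forbidden (ΔS).
(a)–(c): forbidden (parity, ΔS, ΔL, ΔJ).
(a)–(d): forbidden (parity, ΔL, ΔJ).
(b)–(c): forbidden (ΔL, ΔJ).
(b)–(d): forbidden (ΔS).
(c)–(d): forbidden (parity, ΔS, ΔL, ΔJ).
Allowed pairs: 0 of 6.

0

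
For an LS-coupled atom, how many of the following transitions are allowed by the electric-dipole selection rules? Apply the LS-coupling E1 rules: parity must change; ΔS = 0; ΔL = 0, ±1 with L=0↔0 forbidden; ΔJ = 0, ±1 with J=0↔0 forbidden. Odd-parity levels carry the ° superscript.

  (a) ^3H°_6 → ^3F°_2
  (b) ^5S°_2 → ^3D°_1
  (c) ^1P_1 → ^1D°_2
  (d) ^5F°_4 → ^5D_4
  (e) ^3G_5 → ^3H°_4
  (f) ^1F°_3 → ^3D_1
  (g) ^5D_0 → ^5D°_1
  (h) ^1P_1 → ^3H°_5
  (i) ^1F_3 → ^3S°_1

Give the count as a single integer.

4

(a) forbidden (parity, ΔL, ΔJ fail)
(b) forbidden (parity, ΔS, ΔL fail)
(c) allowed
(d) allowed
(e) allowed
(f) forbidden (ΔS, ΔJ fail)
(g) allowed
(h) forbidden (ΔS, ΔL, ΔJ fail)
(i) forbidden (ΔS, ΔL, ΔJ fail)
Total allowed: 4 of 9.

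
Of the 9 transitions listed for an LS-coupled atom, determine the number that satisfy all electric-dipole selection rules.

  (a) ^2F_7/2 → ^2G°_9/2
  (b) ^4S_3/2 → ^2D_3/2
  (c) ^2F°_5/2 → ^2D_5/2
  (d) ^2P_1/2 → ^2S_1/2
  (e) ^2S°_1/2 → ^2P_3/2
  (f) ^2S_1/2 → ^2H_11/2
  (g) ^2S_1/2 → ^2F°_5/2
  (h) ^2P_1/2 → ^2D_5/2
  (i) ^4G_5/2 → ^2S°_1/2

(a) allowed
(b) forbidden (parity, ΔS, ΔL fail)
(c) allowed
(d) forbidden (parity fails)
(e) allowed
(f) forbidden (parity, ΔL, ΔJ fail)
(g) forbidden (ΔL, ΔJ fail)
(h) forbidden (parity, ΔJ fail)
(i) forbidden (ΔS, ΔL, ΔJ fail)
Total allowed: 3 of 9.

3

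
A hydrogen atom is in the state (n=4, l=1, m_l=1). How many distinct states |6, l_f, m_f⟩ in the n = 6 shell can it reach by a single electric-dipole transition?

E1 requires Δl = ±1, so l_f ∈ {0, 2}; with 0 ≤ l_f ≤ n_f−1 = 5, the allowed l_f values are {0, 2}.
For l_f = 0: m_f ∈ {m_i−1, m_i, m_i+1} ∩ [−0, 0] = {0} → 1 state.
For l_f = 2: m_f ∈ {m_i−1, m_i, m_i+1} ∩ [−2, 2] = {0, 1, 2} → 3 states.
Total: 4.

4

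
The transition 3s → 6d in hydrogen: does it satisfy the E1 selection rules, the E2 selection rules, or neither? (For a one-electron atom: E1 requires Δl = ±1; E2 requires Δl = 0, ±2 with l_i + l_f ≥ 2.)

E2

Δl = 2 − 0 = +2; l_i + l_f = 2.
E1 (Δl = ±1): not satisfied.
E2 (Δl = 0,±2, l_i+l_f ≥ 2): satisfied.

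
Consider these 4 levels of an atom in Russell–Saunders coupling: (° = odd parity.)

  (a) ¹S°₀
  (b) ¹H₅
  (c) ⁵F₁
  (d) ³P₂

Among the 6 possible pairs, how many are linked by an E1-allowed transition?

0

(a)–(b): forbidden (ΔL, ΔJ).
(a)–(c): forbidden (ΔS, ΔL).
(a)–(d): forbidden (ΔS, ΔJ).
(b)–(c): forbidden (parity, ΔS, ΔL, ΔJ).
(b)–(d): forbidden (parity, ΔS, ΔL, ΔJ).
(c)–(d): forbidden (parity, ΔS, ΔL).
Allowed pairs: 0 of 6.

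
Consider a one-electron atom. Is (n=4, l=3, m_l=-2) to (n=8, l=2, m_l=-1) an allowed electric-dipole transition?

Initial l = 3, final l = 2, so Δl = -1. E1 requires Δl = ±1: ✓.
Δm_l = -1 − (-2) = +1. E1 requires Δm_l = 0, ±1: ✓.
All E1 selection rules are satisfied.

allowed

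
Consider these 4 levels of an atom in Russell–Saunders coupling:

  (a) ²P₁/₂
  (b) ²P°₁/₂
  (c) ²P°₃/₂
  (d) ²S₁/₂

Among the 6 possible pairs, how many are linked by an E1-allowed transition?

4

(a)–(b): allowed.
(a)–(c): allowed.
(a)–(d): forbidden (parity).
(b)–(c): forbidden (parity).
(b)–(d): allowed.
(c)–(d): allowed.
Allowed pairs: 4 of 6.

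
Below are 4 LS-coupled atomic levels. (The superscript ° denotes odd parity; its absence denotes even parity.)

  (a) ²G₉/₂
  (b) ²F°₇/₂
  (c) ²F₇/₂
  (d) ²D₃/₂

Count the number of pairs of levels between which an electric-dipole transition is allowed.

(a)–(b): allowed.
(a)–(c): forbidden (parity).
(a)–(d): forbidden (parity, ΔL, ΔJ).
(b)–(c): allowed.
(b)–(d): forbidden (ΔJ).
(c)–(d): forbidden (parity, ΔJ).
Allowed pairs: 2 of 6.

2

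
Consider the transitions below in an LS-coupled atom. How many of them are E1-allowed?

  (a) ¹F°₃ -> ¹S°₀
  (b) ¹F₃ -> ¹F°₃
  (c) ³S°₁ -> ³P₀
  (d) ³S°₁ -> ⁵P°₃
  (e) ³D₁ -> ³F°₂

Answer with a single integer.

3

(a) forbidden (parity, ΔL, ΔJ fail)
(b) allowed
(c) allowed
(d) forbidden (parity, ΔS, ΔJ fail)
(e) allowed
Total allowed: 3 of 5.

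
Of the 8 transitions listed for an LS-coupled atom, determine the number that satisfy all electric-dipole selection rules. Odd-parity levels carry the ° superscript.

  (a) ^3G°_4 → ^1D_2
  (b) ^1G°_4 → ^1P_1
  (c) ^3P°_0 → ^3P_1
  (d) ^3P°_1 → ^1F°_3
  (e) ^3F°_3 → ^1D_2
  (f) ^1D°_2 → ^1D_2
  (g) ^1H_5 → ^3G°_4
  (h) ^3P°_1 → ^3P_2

(a) forbidden (ΔS, ΔL, ΔJ fail)
(b) forbidden (ΔL, ΔJ fail)
(c) allowed
(d) forbidden (parity, ΔS, ΔL, ΔJ fail)
(e) forbidden (ΔS fails)
(f) allowed
(g) forbidden (ΔS fails)
(h) allowed
Total allowed: 3 of 8.

3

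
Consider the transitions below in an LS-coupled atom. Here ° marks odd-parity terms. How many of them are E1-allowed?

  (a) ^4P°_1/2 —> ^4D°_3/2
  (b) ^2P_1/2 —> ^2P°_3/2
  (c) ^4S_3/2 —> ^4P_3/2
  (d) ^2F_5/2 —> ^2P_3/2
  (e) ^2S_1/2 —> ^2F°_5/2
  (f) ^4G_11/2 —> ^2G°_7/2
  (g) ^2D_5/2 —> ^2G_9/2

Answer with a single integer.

(a) forbidden (parity fails)
(b) allowed
(c) forbidden (parity fails)
(d) forbidden (parity, ΔL fail)
(e) forbidden (ΔL, ΔJ fail)
(f) forbidden (ΔS, ΔJ fail)
(g) forbidden (parity, ΔL, ΔJ fail)
Total allowed: 1 of 7.

1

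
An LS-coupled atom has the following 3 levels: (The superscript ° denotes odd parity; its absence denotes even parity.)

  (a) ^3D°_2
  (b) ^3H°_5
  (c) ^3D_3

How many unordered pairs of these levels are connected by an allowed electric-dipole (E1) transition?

1

(a)–(b): forbidden (parity, ΔL, ΔJ).
(a)–(c): allowed.
(b)–(c): forbidden (ΔL, ΔJ).
Allowed pairs: 1 of 3.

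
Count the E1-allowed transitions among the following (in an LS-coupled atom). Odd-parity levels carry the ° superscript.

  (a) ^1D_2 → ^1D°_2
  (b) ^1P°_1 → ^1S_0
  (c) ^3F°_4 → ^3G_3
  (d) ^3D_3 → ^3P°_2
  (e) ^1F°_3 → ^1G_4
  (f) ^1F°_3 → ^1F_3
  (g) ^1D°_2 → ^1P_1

7

(a) allowed
(b) allowed
(c) allowed
(d) allowed
(e) allowed
(f) allowed
(g) allowed
Total allowed: 7 of 7.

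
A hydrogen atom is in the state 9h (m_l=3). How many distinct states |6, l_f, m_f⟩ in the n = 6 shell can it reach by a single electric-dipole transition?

3

E1 requires Δl = ±1, so l_f ∈ {4, 6}; with 0 ≤ l_f ≤ n_f−1 = 5, the allowed l_f values are {4}.
For l_f = 4: m_f ∈ {m_i−1, m_i, m_i+1} ∩ [−4, 4] = {2, 3, 4} → 3 states.
Total: 3.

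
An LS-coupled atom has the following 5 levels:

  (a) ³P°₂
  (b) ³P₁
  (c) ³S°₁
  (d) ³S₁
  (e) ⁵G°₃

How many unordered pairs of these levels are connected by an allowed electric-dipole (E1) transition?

(a)–(b): allowed.
(a)–(c): forbidden (parity).
(a)–(d): allowed.
(a)–(e): forbidden (parity, ΔS, ΔL).
(b)–(c): allowed.
(b)–(d): forbidden (parity).
(b)–(e): forbidden (ΔS, ΔL, ΔJ).
(c)–(d): forbidden (ΔL).
(c)–(e): forbidden (parity, ΔS, ΔL, ΔJ).
(d)–(e): forbidden (ΔS, ΔL, ΔJ).
Allowed pairs: 3 of 10.

3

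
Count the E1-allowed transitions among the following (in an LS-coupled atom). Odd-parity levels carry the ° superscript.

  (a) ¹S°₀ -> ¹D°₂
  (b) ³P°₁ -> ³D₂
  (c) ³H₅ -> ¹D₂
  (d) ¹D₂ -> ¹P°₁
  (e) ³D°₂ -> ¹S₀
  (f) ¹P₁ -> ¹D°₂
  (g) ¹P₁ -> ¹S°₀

(a) forbidden (parity, ΔL, ΔJ fail)
(b) allowed
(c) forbidden (parity, ΔS, ΔL, ΔJ fail)
(d) allowed
(e) forbidden (ΔS, ΔL, ΔJ fail)
(f) allowed
(g) allowed
Total allowed: 4 of 7.

4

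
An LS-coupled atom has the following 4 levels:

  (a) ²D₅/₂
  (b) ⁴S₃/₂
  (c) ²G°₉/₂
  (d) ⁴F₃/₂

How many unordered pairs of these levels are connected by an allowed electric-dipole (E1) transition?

0

(a)–(b): forbidden (parity, ΔS, ΔL).
(a)–(c): forbidden (ΔL, ΔJ).
(a)–(d): forbidden (parity, ΔS).
(b)–(c): forbidden (ΔS, ΔL, ΔJ).
(b)–(d): forbidden (parity, ΔL).
(c)–(d): forbidden (ΔS, ΔJ).
Allowed pairs: 0 of 6.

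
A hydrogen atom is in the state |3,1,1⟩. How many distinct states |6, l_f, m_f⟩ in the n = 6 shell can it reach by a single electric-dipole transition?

E1 requires Δl = ±1, so l_f ∈ {0, 2}; with 0 ≤ l_f ≤ n_f−1 = 5, the allowed l_f values are {0, 2}.
For l_f = 0: m_f ∈ {m_i−1, m_i, m_i+1} ∩ [−0, 0] = {0} → 1 state.
For l_f = 2: m_f ∈ {m_i−1, m_i, m_i+1} ∩ [−2, 2] = {0, 1, 2} → 3 states.
Total: 4.

4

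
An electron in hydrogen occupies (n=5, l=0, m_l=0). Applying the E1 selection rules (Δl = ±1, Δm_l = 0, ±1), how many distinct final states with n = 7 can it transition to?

3

E1 requires Δl = ±1, so l_f ∈ {-1, 1}; with 0 ≤ l_f ≤ n_f−1 = 6, the allowed l_f values are {1}.
For l_f = 1: m_f ∈ {m_i−1, m_i, m_i+1} ∩ [−1, 1] = {-1, 0, 1} → 3 states.
Total: 3.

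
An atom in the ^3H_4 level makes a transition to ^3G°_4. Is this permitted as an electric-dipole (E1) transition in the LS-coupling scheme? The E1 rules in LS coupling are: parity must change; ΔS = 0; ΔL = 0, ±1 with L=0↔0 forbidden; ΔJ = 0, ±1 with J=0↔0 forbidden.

Initial level: S=1, L=5, J=4, parity even. Final level: S=1, L=4, J=4, parity odd.
Parity must change: even → odd — satisfied.
ΔS = 0: S: 1 → 1 — satisfied.
ΔL = 0, ±1 (not L=0↔0): L: 5 → 4, ΔL = -1 — satisfied.
ΔJ = 0, ±1 (not J=0↔0): J: 4 → 4, ΔJ = +0 — satisfied.
All four E1 rules are satisfied.

allowed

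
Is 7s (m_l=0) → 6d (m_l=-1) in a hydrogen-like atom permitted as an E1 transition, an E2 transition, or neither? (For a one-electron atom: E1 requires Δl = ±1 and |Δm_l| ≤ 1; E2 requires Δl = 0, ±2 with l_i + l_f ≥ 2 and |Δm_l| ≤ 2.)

E2

Δl = 2 − 0 = +2; l_i + l_f = 2.
Δm_l = -1.
E1 (Δl = ±1, |Δm_l| ≤ 1): not satisfied.
E2 (Δl = 0,±2, l_i+l_f ≥ 2, |Δm_l| ≤ 2): satisfied.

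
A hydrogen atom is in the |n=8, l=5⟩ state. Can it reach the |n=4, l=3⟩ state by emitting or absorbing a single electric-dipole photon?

Δl = 3 − 5 = -2; the E1 rule Δl = ±1 is violated.
The transition is electric-dipole forbidden.

forbidden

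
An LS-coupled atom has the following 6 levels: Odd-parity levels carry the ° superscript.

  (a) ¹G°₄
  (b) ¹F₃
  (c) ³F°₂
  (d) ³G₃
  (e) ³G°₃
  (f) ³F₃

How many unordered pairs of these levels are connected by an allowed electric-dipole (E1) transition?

(a)–(b): allowed.
(a)–(c): forbidden (parity, ΔS, ΔJ).
(a)–(d): forbidden (ΔS).
(a)–(e): forbidden (parity, ΔS).
(a)–(f): forbidden (ΔS).
(b)–(c): forbidden (ΔS).
(b)–(d): forbidden (parity, ΔS).
(b)–(e): forbidden (ΔS).
(b)–(f): forbidden (parity, ΔS).
(c)–(d): allowed.
(c)–(e): forbidden (parity).
(c)–(f): allowed.
(d)–(e): allowed.
(d)–(f): forbidden (parity).
(e)–(f): allowed.
Allowed pairs: 5 of 15.

5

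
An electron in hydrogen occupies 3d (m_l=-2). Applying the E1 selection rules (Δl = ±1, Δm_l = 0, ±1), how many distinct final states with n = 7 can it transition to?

4

E1 requires Δl = ±1, so l_f ∈ {1, 3}; with 0 ≤ l_f ≤ n_f−1 = 6, the allowed l_f values are {1, 3}.
For l_f = 1: m_f ∈ {m_i−1, m_i, m_i+1} ∩ [−1, 1] = {-1} → 1 state.
For l_f = 3: m_f ∈ {m_i−1, m_i, m_i+1} ∩ [−3, 3] = {-3, -2, -1} → 3 states.
Total: 4.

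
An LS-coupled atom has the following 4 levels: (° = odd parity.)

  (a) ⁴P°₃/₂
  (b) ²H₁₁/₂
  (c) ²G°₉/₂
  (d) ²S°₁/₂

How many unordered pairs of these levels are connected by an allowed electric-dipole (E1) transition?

1

(a)–(b): forbidden (ΔS, ΔL, ΔJ).
(a)–(c): forbidden (parity, ΔS, ΔL, ΔJ).
(a)–(d): forbidden (parity, ΔS).
(b)–(c): allowed.
(b)–(d): forbidden (ΔL, ΔJ).
(c)–(d): forbidden (parity, ΔL, ΔJ).
Allowed pairs: 1 of 6.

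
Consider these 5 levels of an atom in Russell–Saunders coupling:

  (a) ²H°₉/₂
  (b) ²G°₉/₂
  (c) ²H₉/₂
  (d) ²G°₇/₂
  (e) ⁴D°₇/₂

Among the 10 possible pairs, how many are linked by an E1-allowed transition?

(a)–(b): forbidden (parity).
(a)–(c): allowed.
(a)–(d): forbidden (parity).
(a)–(e): forbidden (parity, ΔS, ΔL).
(b)–(c): allowed.
(b)–(d): forbidden (parity).
(b)–(e): forbidden (parity, ΔS, ΔL).
(c)–(d): allowed.
(c)–(e): forbidden (ΔS, ΔL).
(d)–(e): forbidden (parity, ΔS, ΔL).
Allowed pairs: 3 of 10.

3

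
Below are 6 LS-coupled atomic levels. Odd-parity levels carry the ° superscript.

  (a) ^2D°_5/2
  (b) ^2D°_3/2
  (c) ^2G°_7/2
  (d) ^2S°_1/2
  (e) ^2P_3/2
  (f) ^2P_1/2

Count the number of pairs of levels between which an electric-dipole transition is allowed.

(a)–(b): forbidden (parity).
(a)–(c): forbidden (parity, ΔL).
(a)–(d): forbidden (parity, ΔL, ΔJ).
(a)–(e): allowed.
(a)–(f): forbidden (ΔJ).
(b)–(c): forbidden (parity, ΔL, ΔJ).
(b)–(d): forbidden (parity, ΔL).
(b)–(e): allowed.
(b)–(f): allowed.
(c)–(d): forbidden (parity, ΔL, ΔJ).
(c)–(e): forbidden (ΔL, ΔJ).
(c)–(f): forbidden (ΔL, ΔJ).
(d)–(e): allowed.
(d)–(f): allowed.
(e)–(f): forbidden (parity).
Allowed pairs: 5 of 15.

5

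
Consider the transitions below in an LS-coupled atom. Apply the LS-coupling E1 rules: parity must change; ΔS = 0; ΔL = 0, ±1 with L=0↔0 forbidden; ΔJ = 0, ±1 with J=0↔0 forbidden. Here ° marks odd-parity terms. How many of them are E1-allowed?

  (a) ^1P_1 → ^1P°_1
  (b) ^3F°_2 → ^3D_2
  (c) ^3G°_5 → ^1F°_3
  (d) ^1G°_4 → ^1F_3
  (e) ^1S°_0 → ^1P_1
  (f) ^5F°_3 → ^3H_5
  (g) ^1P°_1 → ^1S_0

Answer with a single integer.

(a) allowed
(b) allowed
(c) forbidden (parity, ΔS, ΔJ fail)
(d) allowed
(e) allowed
(f) forbidden (ΔS, ΔL, ΔJ fail)
(g) allowed
Total allowed: 5 of 7.

5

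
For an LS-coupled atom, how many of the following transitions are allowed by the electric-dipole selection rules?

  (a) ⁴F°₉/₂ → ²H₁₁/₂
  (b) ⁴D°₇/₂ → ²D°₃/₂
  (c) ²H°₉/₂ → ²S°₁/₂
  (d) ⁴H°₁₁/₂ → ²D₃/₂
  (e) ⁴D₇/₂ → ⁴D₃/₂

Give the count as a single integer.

0

(a) forbidden (ΔS, ΔL fail)
(b) forbidden (parity, ΔS, ΔJ fail)
(c) forbidden (parity, ΔL, ΔJ fail)
(d) forbidden (ΔS, ΔL, ΔJ fail)
(e) forbidden (parity, ΔJ fail)
Total allowed: 0 of 5.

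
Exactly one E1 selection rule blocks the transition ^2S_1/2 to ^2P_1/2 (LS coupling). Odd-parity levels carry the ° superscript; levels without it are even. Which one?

parity

ΔS = 0: S: 1/2 → 1/2 — ok.
ΔL = 0, ±1 (not L=0↔0): L: 0 → 1, ΔL = +1 — ok.
ΔJ = 0, ±1 (not J=0↔0): J: 1/2 → 1/2, ΔJ = +0 — ok.
Parity must change: even → even — fails.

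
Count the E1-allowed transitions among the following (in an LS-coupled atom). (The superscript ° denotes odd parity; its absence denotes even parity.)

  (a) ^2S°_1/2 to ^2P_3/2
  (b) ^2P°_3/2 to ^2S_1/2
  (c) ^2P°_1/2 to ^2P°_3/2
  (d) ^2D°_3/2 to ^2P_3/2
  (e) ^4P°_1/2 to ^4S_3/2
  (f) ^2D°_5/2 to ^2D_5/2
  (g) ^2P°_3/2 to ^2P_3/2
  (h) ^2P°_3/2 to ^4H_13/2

6

(a) allowed
(b) allowed
(c) forbidden (parity fails)
(d) allowed
(e) allowed
(f) allowed
(g) allowed
(h) forbidden (ΔS, ΔL, ΔJ fail)
Total allowed: 6 of 8.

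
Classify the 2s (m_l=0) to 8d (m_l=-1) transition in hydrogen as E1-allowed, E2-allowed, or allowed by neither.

E2

Δl = 2 − 0 = +2; l_i + l_f = 2.
Δm_l = -1.
E1 (Δl = ±1, |Δm_l| ≤ 1): not satisfied.
E2 (Δl = 0,±2, l_i+l_f ≥ 2, |Δm_l| ≤ 2): satisfied.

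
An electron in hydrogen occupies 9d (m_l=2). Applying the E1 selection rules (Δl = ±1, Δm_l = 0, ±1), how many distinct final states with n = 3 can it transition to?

1

E1 requires Δl = ±1, so l_f ∈ {1, 3}; with 0 ≤ l_f ≤ n_f−1 = 2, the allowed l_f values are {1}.
For l_f = 1: m_f ∈ {m_i−1, m_i, m_i+1} ∩ [−1, 1] = {1} → 1 state.
Total: 1.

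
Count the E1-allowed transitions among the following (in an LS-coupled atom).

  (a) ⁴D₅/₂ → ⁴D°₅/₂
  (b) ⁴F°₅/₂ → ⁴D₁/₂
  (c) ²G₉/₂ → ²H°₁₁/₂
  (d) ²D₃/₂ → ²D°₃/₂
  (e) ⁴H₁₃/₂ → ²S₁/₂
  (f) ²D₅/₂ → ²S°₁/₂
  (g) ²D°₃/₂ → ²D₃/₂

4

(a) allowed
(b) forbidden (ΔJ fails)
(c) allowed
(d) allowed
(e) forbidden (parity, ΔS, ΔL, ΔJ fail)
(f) forbidden (ΔL, ΔJ fail)
(g) allowed
Total allowed: 4 of 7.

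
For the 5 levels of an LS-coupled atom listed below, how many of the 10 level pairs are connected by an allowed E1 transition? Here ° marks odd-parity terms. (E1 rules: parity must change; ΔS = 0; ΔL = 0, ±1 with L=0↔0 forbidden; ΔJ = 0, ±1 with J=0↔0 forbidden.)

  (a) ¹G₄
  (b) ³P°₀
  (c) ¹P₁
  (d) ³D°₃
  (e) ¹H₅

0

(a)–(b): forbidden (ΔS, ΔL, ΔJ).
(a)–(c): forbidden (parity, ΔL, ΔJ).
(a)–(d): forbidden (ΔS, ΔL).
(a)–(e): forbidden (parity).
(b)–(c): forbidden (ΔS).
(b)–(d): forbidden (parity, ΔJ).
(b)–(e): forbidden (ΔS, ΔL, ΔJ).
(c)–(d): forbidden (ΔS, ΔJ).
(c)–(e): forbidden (parity, ΔL, ΔJ).
(d)–(e): forbidden (ΔS, ΔL, ΔJ).
Allowed pairs: 0 of 10.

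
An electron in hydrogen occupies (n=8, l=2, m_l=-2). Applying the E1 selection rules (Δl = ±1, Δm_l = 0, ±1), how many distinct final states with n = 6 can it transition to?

E1 requires Δl = ±1, so l_f ∈ {1, 3}; with 0 ≤ l_f ≤ n_f−1 = 5, the allowed l_f values are {1, 3}.
For l_f = 1: m_f ∈ {m_i−1, m_i, m_i+1} ∩ [−1, 1] = {-1} → 1 state.
For l_f = 3: m_f ∈ {m_i−1, m_i, m_i+1} ∩ [−3, 3] = {-3, -2, -1} → 3 states.
Total: 4.

4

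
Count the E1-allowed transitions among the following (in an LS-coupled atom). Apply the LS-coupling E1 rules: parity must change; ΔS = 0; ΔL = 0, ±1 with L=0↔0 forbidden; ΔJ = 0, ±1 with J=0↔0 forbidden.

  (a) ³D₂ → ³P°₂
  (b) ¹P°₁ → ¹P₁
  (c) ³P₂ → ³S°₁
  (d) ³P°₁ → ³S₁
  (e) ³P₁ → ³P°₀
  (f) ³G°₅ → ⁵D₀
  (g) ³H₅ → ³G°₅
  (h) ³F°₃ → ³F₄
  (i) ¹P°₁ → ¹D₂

(a) allowed
(b) allowed
(c) allowed
(d) allowed
(e) allowed
(f) forbidden (ΔS, ΔL, ΔJ fail)
(g) allowed
(h) allowed
(i) allowed
Total allowed: 8 of 9.

8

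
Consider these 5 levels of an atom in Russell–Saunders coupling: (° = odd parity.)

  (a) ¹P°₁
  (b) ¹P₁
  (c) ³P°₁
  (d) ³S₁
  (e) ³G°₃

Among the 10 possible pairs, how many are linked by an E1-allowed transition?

(a)–(b): allowed.
(a)–(c): forbidden (parity, ΔS).
(a)–(d): forbidden (ΔS).
(a)–(e): forbidden (parity, ΔS, ΔL, ΔJ).
(b)–(c): forbidden (ΔS).
(b)–(d): forbidden (parity, ΔS).
(b)–(e): forbidden (ΔS, ΔL, ΔJ).
(c)–(d): allowed.
(c)–(e): forbidden (parity, ΔL, ΔJ).
(d)–(e): forbidden (ΔL, ΔJ).
Allowed pairs: 2 of 10.

2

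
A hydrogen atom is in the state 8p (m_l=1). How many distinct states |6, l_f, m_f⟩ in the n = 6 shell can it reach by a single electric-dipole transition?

4

E1 requires Δl = ±1, so l_f ∈ {0, 2}; with 0 ≤ l_f ≤ n_f−1 = 5, the allowed l_f values are {0, 2}.
For l_f = 0: m_f ∈ {m_i−1, m_i, m_i+1} ∩ [−0, 0] = {0} → 1 state.
For l_f = 2: m_f ∈ {m_i−1, m_i, m_i+1} ∩ [−2, 2] = {0, 1, 2} → 3 states.
Total: 4.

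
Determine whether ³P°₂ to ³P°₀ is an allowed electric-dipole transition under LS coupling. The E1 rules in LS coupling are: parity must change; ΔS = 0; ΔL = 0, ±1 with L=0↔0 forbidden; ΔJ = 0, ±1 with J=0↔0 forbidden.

forbidden

Initial level: S=1, L=1, J=2, parity odd. Final level: S=1, L=1, J=0, parity odd.
Parity must change: odd → odd — violated.
ΔS = 0: S: 1 → 1 — satisfied.
ΔL = 0, ±1 (not L=0↔0): L: 1 → 1, ΔL = +0 — satisfied.
ΔJ = 0, ±1 (not J=0↔0): J: 2 → 0, ΔJ = -2 — violated.
Rule(s) violated: parity, ΔJ.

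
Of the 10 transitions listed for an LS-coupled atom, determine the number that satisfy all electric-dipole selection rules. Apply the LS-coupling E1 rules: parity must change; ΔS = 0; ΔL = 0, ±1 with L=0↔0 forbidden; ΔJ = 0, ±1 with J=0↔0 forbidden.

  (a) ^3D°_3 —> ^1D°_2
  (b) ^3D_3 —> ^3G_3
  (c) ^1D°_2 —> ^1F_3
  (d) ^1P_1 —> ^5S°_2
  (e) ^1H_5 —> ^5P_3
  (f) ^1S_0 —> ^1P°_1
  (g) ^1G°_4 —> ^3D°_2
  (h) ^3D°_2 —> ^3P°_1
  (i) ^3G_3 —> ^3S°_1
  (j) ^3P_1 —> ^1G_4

(a) forbidden (parity, ΔS fail)
(b) forbidden (parity, ΔL fail)
(c) allowed
(d) forbidden (ΔS fails)
(e) forbidden (parity, ΔS, ΔL, ΔJ fail)
(f) allowed
(g) forbidden (parity, ΔS, ΔL, ΔJ fail)
(h) forbidden (parity fails)
(i) forbidden (ΔL, ΔJ fail)
(j) forbidden (parity, ΔS, ΔL, ΔJ fail)
Total allowed: 2 of 10.

2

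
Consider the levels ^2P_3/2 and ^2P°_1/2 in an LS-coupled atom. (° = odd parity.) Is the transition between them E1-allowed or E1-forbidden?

allowed

Initial level: S=1/2, L=1, J=3/2, parity even. Final level: S=1/2, L=1, J=1/2, parity odd.
Parity must change: even → odd — satisfied.
ΔS = 0: S: 1/2 → 1/2 — satisfied.
ΔL = 0, ±1 (not L=0↔0): L: 1 → 1, ΔL = +0 — satisfied.
ΔJ = 0, ±1 (not J=0↔0): J: 3/2 → 1/2, ΔJ = -1 — satisfied.
All four E1 rules are satisfied.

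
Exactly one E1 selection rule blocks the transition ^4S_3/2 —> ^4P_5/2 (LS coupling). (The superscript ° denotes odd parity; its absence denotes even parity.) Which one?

parity

Initial level: S=3/2, L=0, J=3/2, parity even. Final level: S=3/2, L=1, J=5/2, parity even.
Parity must change: even → even — ✗.
ΔS = 0: S: 3/2 → 3/2 — ✓.
ΔL = 0, ±1 (not L=0↔0): L: 0 → 1, ΔL = +1 — ✓.
ΔJ = 0, ±1 (not J=0↔0): J: 3/2 → 5/2, ΔJ = +1 — ✓.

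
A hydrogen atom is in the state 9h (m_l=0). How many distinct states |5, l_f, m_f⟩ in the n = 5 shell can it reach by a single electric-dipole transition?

3

E1 requires Δl = ±1, so l_f ∈ {4, 6}; with 0 ≤ l_f ≤ n_f−1 = 4, the allowed l_f values are {4}.
For l_f = 4: m_f ∈ {m_i−1, m_i, m_i+1} ∩ [−4, 4] = {-1, 0, 1} → 3 states.
Total: 3.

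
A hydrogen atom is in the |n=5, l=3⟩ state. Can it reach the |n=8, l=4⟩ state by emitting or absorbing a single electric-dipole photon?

allowed

l: 3 → 4 (Δl = +1). Δl = ±1 passes.
All E1 selection rules are satisfied.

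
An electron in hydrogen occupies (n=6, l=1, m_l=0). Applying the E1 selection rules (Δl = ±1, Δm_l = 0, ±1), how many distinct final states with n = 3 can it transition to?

4

E1 requires Δl = ±1, so l_f ∈ {0, 2}; with 0 ≤ l_f ≤ n_f−1 = 2, the allowed l_f values are {0, 2}.
For l_f = 0: m_f ∈ {m_i−1, m_i, m_i+1} ∩ [−0, 0] = {0} → 1 state.
For l_f = 2: m_f ∈ {m_i−1, m_i, m_i+1} ∩ [−2, 2] = {-1, 0, 1} → 3 states.
Total: 4.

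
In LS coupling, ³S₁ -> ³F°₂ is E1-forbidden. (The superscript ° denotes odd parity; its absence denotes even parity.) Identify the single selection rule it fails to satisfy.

the ΔL = 0, ±1 rule

Parity must change: even → odd — ✓.
ΔL = 0, ±1 (not L=0↔0): L: 0 → 3, ΔL = +3 — ✗.
ΔS = 0: S: 1 → 1 — ✓.
ΔJ = 0, ±1 (not J=0↔0): J: 1 → 2, ΔJ = +1 — ✓.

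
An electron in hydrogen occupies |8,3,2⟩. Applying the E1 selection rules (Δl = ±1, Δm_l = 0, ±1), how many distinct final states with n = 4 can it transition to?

2

E1 requires Δl = ±1, so l_f ∈ {2, 4}; with 0 ≤ l_f ≤ n_f−1 = 3, the allowed l_f values are {2}.
For l_f = 2: m_f ∈ {m_i−1, m_i, m_i+1} ∩ [−2, 2] = {1, 2} → 2 states.
Total: 2.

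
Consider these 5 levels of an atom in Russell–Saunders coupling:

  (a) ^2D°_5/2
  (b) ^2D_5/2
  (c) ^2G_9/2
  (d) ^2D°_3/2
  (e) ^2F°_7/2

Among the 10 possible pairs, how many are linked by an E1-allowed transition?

4

(a)–(b): allowed.
(a)–(c): forbidden (ΔL, ΔJ).
(a)–(d): forbidden (parity).
(a)–(e): forbidden (parity).
(b)–(c): forbidden (parity, ΔL, ΔJ).
(b)–(d): allowed.
(b)–(e): allowed.
(c)–(d): forbidden (ΔL, ΔJ).
(c)–(e): allowed.
(d)–(e): forbidden (parity, ΔJ).
Allowed pairs: 4 of 10.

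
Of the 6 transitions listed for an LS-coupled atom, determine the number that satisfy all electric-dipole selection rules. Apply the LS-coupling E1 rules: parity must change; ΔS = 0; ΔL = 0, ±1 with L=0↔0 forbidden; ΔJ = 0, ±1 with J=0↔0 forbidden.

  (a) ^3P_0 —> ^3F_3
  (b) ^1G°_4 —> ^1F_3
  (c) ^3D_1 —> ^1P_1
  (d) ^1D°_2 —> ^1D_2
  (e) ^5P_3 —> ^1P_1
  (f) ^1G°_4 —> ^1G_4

(a) forbidden (parity, ΔL, ΔJ fail)
(b) allowed
(c) forbidden (parity, ΔS fail)
(d) allowed
(e) forbidden (parity, ΔS, ΔJ fail)
(f) allowed
Total allowed: 3 of 6.

3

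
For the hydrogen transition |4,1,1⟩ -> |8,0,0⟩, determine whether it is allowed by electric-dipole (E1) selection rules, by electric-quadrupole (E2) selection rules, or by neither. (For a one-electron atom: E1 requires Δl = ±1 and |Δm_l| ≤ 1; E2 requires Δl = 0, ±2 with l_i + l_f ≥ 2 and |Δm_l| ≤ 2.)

Δl = 0 − 1 = -1; l_i + l_f = 1.
Δm_l = -1.
E1 (Δl = ±1, |Δm_l| ≤ 1): satisfied.
E2 (Δl = 0,±2, l_i+l_f ≥ 2, |Δm_l| ≤ 2): not satisfied.

E1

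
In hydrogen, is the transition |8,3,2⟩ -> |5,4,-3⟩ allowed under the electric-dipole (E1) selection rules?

forbidden

Δl = 4 − 3 = +1; the E1 rule Δl = ±1 is ✓.
m_l: 2 → -3 (Δm_l = -5). |Δm_l| ≤ 1 ✗.
The transition is electric-dipole forbidden.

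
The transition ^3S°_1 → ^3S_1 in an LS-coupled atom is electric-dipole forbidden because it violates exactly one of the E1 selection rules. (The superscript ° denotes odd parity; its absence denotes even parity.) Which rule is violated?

the L=0 ↔ L=0 exclusion

Initial level: S=1, L=0, J=1, parity odd. Final level: S=1, L=0, J=1, parity even.
ΔS = 0: S: 1 → 1 — ✓.
ΔL = 0, ±1 (not L=0↔0): L: 0 → 0, ΔL = +0 — ✗.
ΔJ = 0, ±1 (not J=0↔0): J: 1 → 1, ΔJ = +0 — ✓.
Parity must change: odd → even — ✓.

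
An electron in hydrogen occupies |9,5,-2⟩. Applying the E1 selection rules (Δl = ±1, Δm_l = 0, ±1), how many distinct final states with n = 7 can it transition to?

6

E1 requires Δl = ±1, so l_f ∈ {4, 6}; with 0 ≤ l_f ≤ n_f−1 = 6, the allowed l_f values are {4, 6}.
For l_f = 4: m_f ∈ {m_i−1, m_i, m_i+1} ∩ [−4, 4] = {-3, -2, -1} → 3 states.
For l_f = 6: m_f ∈ {m_i−1, m_i, m_i+1} ∩ [−6, 6] = {-3, -2, -1} → 3 states.
Total: 6.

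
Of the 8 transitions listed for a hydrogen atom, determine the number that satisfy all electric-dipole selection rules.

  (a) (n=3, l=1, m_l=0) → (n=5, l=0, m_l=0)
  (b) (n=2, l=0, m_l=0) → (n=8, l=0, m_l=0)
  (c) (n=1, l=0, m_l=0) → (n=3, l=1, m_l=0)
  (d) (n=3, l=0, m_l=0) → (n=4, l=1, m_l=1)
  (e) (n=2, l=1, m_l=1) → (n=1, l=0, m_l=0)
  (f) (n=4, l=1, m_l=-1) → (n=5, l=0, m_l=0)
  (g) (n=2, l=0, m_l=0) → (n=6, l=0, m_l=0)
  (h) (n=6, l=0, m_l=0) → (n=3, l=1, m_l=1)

6

(a) allowed
(b) forbidden — Δl = +0 (E1 requires Δl = ±1)
(c) allowed
(d) allowed
(e) allowed
(f) allowed
(g) forbidden — Δl = +0 (E1 requires Δl = ±1)
(h) allowed
Total allowed: 6 of 8.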